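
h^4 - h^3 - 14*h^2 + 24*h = h*(h - 3)*(h - 2)*(h + 4)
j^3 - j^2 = j^2*(j - 1)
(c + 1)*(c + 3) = c^2 + 4*c + 3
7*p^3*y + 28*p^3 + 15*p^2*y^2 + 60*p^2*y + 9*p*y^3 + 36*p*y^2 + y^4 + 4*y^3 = (p + y)^2*(7*p + y)*(y + 4)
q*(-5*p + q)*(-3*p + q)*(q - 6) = 15*p^2*q^2 - 90*p^2*q - 8*p*q^3 + 48*p*q^2 + q^4 - 6*q^3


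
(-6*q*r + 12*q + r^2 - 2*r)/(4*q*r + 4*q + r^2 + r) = (-6*q*r + 12*q + r^2 - 2*r)/(4*q*r + 4*q + r^2 + r)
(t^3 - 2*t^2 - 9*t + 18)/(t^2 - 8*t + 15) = (t^2 + t - 6)/(t - 5)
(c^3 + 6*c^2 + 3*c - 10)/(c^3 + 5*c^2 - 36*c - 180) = (c^2 + c - 2)/(c^2 - 36)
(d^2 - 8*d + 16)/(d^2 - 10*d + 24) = (d - 4)/(d - 6)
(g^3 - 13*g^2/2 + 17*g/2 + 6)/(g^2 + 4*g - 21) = (g^2 - 7*g/2 - 2)/(g + 7)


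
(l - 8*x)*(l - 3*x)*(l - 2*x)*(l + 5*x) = l^4 - 8*l^3*x - 19*l^2*x^2 + 182*l*x^3 - 240*x^4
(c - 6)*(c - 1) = c^2 - 7*c + 6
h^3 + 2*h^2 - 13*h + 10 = (h - 2)*(h - 1)*(h + 5)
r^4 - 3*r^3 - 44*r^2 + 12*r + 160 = (r - 8)*(r - 2)*(r + 2)*(r + 5)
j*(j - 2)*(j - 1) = j^3 - 3*j^2 + 2*j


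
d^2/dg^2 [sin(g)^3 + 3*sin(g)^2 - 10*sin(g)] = -9*sin(g)^3 - 12*sin(g)^2 + 16*sin(g) + 6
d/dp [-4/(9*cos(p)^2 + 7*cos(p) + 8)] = -4*(18*cos(p) + 7)*sin(p)/(9*cos(p)^2 + 7*cos(p) + 8)^2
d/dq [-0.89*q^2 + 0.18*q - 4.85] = 0.18 - 1.78*q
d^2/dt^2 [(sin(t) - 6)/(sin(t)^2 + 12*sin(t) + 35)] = (-sin(t)^5 + 36*sin(t)^4 + 428*sin(t)^3 + 408*sin(t)^2 - 4387*sin(t) - 2148)/(sin(t)^2 + 12*sin(t) + 35)^3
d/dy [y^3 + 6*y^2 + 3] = 3*y*(y + 4)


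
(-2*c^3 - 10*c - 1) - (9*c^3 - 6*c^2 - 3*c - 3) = -11*c^3 + 6*c^2 - 7*c + 2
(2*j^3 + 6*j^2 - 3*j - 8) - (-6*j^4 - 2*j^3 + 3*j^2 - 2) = 6*j^4 + 4*j^3 + 3*j^2 - 3*j - 6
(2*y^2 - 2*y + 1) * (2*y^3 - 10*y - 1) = 4*y^5 - 4*y^4 - 18*y^3 + 18*y^2 - 8*y - 1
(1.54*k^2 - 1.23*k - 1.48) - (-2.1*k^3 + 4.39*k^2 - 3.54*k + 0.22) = 2.1*k^3 - 2.85*k^2 + 2.31*k - 1.7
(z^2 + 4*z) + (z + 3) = z^2 + 5*z + 3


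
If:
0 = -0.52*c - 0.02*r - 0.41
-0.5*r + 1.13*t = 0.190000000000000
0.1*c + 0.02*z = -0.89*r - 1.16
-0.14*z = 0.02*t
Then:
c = -0.74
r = -1.22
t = -0.37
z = 0.05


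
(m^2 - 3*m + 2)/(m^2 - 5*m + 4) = (m - 2)/(m - 4)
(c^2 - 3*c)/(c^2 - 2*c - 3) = c/(c + 1)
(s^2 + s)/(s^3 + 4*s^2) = (s + 1)/(s*(s + 4))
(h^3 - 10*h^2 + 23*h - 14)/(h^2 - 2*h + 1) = (h^2 - 9*h + 14)/(h - 1)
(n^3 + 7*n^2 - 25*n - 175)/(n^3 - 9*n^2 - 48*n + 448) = (n^2 - 25)/(n^2 - 16*n + 64)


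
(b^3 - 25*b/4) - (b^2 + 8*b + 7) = b^3 - b^2 - 57*b/4 - 7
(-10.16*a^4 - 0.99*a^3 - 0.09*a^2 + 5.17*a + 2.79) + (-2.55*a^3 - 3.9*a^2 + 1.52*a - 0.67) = -10.16*a^4 - 3.54*a^3 - 3.99*a^2 + 6.69*a + 2.12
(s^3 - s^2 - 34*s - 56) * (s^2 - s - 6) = s^5 - 2*s^4 - 39*s^3 - 16*s^2 + 260*s + 336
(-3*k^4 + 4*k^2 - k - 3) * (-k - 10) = 3*k^5 + 30*k^4 - 4*k^3 - 39*k^2 + 13*k + 30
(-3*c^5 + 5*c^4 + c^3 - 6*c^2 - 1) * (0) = 0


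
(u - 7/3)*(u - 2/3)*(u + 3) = u^3 - 67*u/9 + 14/3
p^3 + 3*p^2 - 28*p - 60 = (p - 5)*(p + 2)*(p + 6)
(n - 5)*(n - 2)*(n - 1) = n^3 - 8*n^2 + 17*n - 10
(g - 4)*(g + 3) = g^2 - g - 12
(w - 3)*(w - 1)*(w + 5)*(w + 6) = w^4 + 7*w^3 - 11*w^2 - 87*w + 90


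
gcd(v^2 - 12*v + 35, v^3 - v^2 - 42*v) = v - 7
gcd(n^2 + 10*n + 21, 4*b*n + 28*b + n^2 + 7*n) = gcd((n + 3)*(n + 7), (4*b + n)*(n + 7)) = n + 7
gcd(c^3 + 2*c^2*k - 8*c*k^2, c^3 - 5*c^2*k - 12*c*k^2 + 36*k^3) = c - 2*k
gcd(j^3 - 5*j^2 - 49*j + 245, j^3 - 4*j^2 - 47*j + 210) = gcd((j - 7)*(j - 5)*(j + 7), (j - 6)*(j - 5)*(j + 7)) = j^2 + 2*j - 35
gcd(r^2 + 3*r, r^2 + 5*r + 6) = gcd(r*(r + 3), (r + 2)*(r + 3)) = r + 3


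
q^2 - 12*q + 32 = (q - 8)*(q - 4)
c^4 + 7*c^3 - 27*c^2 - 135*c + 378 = (c - 3)^2*(c + 6)*(c + 7)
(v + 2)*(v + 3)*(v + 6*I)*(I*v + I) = I*v^4 - 6*v^3 + 6*I*v^3 - 36*v^2 + 11*I*v^2 - 66*v + 6*I*v - 36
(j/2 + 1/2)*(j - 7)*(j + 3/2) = j^3/2 - 9*j^2/4 - 8*j - 21/4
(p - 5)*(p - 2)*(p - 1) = p^3 - 8*p^2 + 17*p - 10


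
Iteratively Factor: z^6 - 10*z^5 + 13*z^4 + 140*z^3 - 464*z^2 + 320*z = (z - 4)*(z^5 - 6*z^4 - 11*z^3 + 96*z^2 - 80*z) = (z - 5)*(z - 4)*(z^4 - z^3 - 16*z^2 + 16*z) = (z - 5)*(z - 4)*(z - 1)*(z^3 - 16*z) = (z - 5)*(z - 4)*(z - 1)*(z + 4)*(z^2 - 4*z) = (z - 5)*(z - 4)^2*(z - 1)*(z + 4)*(z)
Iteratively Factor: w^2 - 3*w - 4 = (w + 1)*(w - 4)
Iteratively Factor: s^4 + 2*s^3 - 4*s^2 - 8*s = (s + 2)*(s^3 - 4*s) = (s - 2)*(s + 2)*(s^2 + 2*s) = s*(s - 2)*(s + 2)*(s + 2)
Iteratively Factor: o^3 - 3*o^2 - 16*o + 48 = (o - 3)*(o^2 - 16) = (o - 3)*(o + 4)*(o - 4)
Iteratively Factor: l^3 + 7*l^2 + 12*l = (l + 4)*(l^2 + 3*l) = l*(l + 4)*(l + 3)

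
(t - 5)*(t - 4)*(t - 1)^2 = t^4 - 11*t^3 + 39*t^2 - 49*t + 20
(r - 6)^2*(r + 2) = r^3 - 10*r^2 + 12*r + 72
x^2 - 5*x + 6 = (x - 3)*(x - 2)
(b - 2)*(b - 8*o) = b^2 - 8*b*o - 2*b + 16*o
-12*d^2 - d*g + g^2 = (-4*d + g)*(3*d + g)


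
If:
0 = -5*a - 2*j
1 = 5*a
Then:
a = 1/5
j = -1/2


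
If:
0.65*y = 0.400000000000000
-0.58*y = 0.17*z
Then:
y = 0.62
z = -2.10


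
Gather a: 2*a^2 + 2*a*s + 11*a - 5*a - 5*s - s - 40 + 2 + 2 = 2*a^2 + a*(2*s + 6) - 6*s - 36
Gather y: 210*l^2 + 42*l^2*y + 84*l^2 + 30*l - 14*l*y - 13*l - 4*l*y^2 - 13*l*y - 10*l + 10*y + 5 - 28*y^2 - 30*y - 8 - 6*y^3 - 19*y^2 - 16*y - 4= 294*l^2 + 7*l - 6*y^3 + y^2*(-4*l - 47) + y*(42*l^2 - 27*l - 36) - 7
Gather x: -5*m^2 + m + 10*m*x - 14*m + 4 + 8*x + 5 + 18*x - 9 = -5*m^2 - 13*m + x*(10*m + 26)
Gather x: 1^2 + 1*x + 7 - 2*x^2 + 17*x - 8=-2*x^2 + 18*x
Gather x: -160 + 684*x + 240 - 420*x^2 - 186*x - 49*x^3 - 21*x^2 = -49*x^3 - 441*x^2 + 498*x + 80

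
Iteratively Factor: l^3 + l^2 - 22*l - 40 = (l - 5)*(l^2 + 6*l + 8) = (l - 5)*(l + 4)*(l + 2)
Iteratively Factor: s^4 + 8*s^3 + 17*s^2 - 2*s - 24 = (s + 4)*(s^3 + 4*s^2 + s - 6) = (s + 3)*(s + 4)*(s^2 + s - 2) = (s + 2)*(s + 3)*(s + 4)*(s - 1)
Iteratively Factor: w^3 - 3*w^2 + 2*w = (w - 2)*(w^2 - w) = w*(w - 2)*(w - 1)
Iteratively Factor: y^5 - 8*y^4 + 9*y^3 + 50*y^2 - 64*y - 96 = (y - 4)*(y^4 - 4*y^3 - 7*y^2 + 22*y + 24) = (y - 4)*(y + 1)*(y^3 - 5*y^2 - 2*y + 24) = (y - 4)^2*(y + 1)*(y^2 - y - 6) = (y - 4)^2*(y + 1)*(y + 2)*(y - 3)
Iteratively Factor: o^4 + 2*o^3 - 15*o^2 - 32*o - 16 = (o - 4)*(o^3 + 6*o^2 + 9*o + 4) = (o - 4)*(o + 4)*(o^2 + 2*o + 1) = (o - 4)*(o + 1)*(o + 4)*(o + 1)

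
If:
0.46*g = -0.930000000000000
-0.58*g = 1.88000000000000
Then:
No Solution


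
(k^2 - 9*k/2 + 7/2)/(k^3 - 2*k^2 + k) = (k - 7/2)/(k*(k - 1))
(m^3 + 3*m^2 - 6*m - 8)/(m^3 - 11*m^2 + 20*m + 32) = (m^2 + 2*m - 8)/(m^2 - 12*m + 32)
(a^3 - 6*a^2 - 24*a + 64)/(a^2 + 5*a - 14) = (a^2 - 4*a - 32)/(a + 7)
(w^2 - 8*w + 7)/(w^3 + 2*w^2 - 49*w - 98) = (w - 1)/(w^2 + 9*w + 14)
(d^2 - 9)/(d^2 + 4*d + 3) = (d - 3)/(d + 1)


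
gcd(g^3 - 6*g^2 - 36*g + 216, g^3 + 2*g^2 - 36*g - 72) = g^2 - 36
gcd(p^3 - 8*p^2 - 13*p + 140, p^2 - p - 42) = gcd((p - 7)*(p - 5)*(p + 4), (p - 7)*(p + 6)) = p - 7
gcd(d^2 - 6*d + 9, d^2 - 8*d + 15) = d - 3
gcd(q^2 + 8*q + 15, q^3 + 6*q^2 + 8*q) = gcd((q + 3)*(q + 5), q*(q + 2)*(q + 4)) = 1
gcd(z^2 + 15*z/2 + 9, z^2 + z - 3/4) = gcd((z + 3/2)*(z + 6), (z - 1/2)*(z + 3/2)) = z + 3/2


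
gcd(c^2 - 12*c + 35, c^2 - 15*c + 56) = c - 7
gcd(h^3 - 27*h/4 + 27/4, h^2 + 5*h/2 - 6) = h - 3/2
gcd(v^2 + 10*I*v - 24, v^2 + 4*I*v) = v + 4*I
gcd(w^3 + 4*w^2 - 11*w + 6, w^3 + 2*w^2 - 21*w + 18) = w^2 + 5*w - 6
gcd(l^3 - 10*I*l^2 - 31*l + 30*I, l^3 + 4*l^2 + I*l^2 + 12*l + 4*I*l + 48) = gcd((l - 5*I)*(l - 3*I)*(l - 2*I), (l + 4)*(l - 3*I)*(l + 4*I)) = l - 3*I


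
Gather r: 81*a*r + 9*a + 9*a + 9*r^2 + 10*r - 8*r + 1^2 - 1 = 18*a + 9*r^2 + r*(81*a + 2)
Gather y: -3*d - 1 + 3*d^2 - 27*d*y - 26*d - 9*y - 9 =3*d^2 - 29*d + y*(-27*d - 9) - 10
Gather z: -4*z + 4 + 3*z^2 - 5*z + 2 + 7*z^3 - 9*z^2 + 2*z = 7*z^3 - 6*z^2 - 7*z + 6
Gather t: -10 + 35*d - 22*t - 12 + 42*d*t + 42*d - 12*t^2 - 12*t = 77*d - 12*t^2 + t*(42*d - 34) - 22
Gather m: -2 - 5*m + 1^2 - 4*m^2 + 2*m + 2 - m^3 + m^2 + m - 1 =-m^3 - 3*m^2 - 2*m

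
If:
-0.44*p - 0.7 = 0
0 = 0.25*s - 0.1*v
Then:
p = -1.59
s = 0.4*v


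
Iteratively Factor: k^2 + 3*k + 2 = (k + 2)*(k + 1)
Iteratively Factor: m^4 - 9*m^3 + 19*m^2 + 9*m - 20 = (m + 1)*(m^3 - 10*m^2 + 29*m - 20) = (m - 5)*(m + 1)*(m^2 - 5*m + 4) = (m - 5)*(m - 4)*(m + 1)*(m - 1)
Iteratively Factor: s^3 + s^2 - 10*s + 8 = (s - 1)*(s^2 + 2*s - 8) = (s - 1)*(s + 4)*(s - 2)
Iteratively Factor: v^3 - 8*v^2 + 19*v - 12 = (v - 1)*(v^2 - 7*v + 12) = (v - 4)*(v - 1)*(v - 3)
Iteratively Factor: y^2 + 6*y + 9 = (y + 3)*(y + 3)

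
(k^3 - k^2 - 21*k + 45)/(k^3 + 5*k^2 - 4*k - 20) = (k^2 - 6*k + 9)/(k^2 - 4)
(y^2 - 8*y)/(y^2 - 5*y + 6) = y*(y - 8)/(y^2 - 5*y + 6)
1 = 1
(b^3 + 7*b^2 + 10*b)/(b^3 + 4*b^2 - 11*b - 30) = b/(b - 3)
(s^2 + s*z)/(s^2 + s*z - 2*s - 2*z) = s/(s - 2)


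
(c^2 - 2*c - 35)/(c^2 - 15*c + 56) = (c + 5)/(c - 8)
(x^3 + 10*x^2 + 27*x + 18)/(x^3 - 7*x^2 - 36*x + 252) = (x^2 + 4*x + 3)/(x^2 - 13*x + 42)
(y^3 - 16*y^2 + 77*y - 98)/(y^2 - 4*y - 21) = (y^2 - 9*y + 14)/(y + 3)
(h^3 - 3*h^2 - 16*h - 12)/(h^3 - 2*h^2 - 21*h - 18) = (h + 2)/(h + 3)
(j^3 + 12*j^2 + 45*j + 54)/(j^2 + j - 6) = (j^2 + 9*j + 18)/(j - 2)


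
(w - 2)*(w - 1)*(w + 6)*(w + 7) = w^4 + 10*w^3 + 5*w^2 - 100*w + 84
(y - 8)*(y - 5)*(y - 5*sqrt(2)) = y^3 - 13*y^2 - 5*sqrt(2)*y^2 + 40*y + 65*sqrt(2)*y - 200*sqrt(2)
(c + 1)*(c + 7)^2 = c^3 + 15*c^2 + 63*c + 49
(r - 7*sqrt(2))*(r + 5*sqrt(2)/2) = r^2 - 9*sqrt(2)*r/2 - 35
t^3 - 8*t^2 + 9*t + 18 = (t - 6)*(t - 3)*(t + 1)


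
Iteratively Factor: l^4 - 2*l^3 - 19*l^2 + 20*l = (l - 5)*(l^3 + 3*l^2 - 4*l) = (l - 5)*(l - 1)*(l^2 + 4*l) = (l - 5)*(l - 1)*(l + 4)*(l)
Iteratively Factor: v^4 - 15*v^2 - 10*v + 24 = (v + 2)*(v^3 - 2*v^2 - 11*v + 12) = (v + 2)*(v + 3)*(v^2 - 5*v + 4) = (v - 4)*(v + 2)*(v + 3)*(v - 1)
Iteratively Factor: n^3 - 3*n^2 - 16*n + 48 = (n + 4)*(n^2 - 7*n + 12) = (n - 4)*(n + 4)*(n - 3)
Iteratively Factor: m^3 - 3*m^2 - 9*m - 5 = (m + 1)*(m^2 - 4*m - 5) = (m - 5)*(m + 1)*(m + 1)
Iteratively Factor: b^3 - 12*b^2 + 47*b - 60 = (b - 4)*(b^2 - 8*b + 15) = (b - 5)*(b - 4)*(b - 3)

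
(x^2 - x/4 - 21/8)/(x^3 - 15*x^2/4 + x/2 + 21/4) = (x + 3/2)/(x^2 - 2*x - 3)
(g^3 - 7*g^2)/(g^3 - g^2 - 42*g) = g/(g + 6)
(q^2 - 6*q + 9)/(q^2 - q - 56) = (-q^2 + 6*q - 9)/(-q^2 + q + 56)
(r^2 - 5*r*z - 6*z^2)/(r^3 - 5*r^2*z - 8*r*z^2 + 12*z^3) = (-r - z)/(-r^2 - r*z + 2*z^2)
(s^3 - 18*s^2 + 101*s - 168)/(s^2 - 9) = (s^2 - 15*s + 56)/(s + 3)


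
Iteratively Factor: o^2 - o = (o)*(o - 1)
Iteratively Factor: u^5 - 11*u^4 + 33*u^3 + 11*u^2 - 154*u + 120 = (u - 4)*(u^4 - 7*u^3 + 5*u^2 + 31*u - 30) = (u - 4)*(u - 1)*(u^3 - 6*u^2 - u + 30) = (u - 4)*(u - 3)*(u - 1)*(u^2 - 3*u - 10) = (u - 5)*(u - 4)*(u - 3)*(u - 1)*(u + 2)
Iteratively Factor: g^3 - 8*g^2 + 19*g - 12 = (g - 1)*(g^2 - 7*g + 12) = (g - 3)*(g - 1)*(g - 4)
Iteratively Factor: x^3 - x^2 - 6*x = (x)*(x^2 - x - 6) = x*(x - 3)*(x + 2)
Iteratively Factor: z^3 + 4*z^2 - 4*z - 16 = (z + 2)*(z^2 + 2*z - 8) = (z + 2)*(z + 4)*(z - 2)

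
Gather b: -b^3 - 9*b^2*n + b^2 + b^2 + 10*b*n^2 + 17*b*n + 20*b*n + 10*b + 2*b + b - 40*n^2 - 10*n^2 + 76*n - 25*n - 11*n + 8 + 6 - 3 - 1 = -b^3 + b^2*(2 - 9*n) + b*(10*n^2 + 37*n + 13) - 50*n^2 + 40*n + 10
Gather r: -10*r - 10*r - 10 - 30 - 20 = -20*r - 60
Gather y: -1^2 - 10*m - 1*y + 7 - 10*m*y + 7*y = -10*m + y*(6 - 10*m) + 6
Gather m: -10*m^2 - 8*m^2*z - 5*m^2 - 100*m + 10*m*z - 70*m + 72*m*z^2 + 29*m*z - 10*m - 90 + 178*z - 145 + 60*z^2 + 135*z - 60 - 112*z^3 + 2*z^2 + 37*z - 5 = m^2*(-8*z - 15) + m*(72*z^2 + 39*z - 180) - 112*z^3 + 62*z^2 + 350*z - 300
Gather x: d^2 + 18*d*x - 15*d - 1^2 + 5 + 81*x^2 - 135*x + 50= d^2 - 15*d + 81*x^2 + x*(18*d - 135) + 54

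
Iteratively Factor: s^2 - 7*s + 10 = (s - 2)*(s - 5)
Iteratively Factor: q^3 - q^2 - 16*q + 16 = (q - 4)*(q^2 + 3*q - 4) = (q - 4)*(q - 1)*(q + 4)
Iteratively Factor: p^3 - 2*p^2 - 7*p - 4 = (p + 1)*(p^2 - 3*p - 4) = (p - 4)*(p + 1)*(p + 1)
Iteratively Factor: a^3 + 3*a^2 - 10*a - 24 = (a + 2)*(a^2 + a - 12) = (a + 2)*(a + 4)*(a - 3)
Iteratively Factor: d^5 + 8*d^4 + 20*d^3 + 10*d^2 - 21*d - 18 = (d - 1)*(d^4 + 9*d^3 + 29*d^2 + 39*d + 18) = (d - 1)*(d + 3)*(d^3 + 6*d^2 + 11*d + 6) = (d - 1)*(d + 2)*(d + 3)*(d^2 + 4*d + 3) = (d - 1)*(d + 2)*(d + 3)^2*(d + 1)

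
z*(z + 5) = z^2 + 5*z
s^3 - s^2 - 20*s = s*(s - 5)*(s + 4)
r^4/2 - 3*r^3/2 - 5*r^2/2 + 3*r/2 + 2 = (r/2 + 1/2)*(r - 4)*(r - 1)*(r + 1)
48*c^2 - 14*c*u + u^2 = (-8*c + u)*(-6*c + u)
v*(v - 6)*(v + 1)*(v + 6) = v^4 + v^3 - 36*v^2 - 36*v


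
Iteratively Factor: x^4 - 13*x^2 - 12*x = (x)*(x^3 - 13*x - 12) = x*(x + 3)*(x^2 - 3*x - 4) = x*(x + 1)*(x + 3)*(x - 4)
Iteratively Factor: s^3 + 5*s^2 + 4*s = (s + 1)*(s^2 + 4*s) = s*(s + 1)*(s + 4)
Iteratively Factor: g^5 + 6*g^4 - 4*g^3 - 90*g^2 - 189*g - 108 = (g - 4)*(g^4 + 10*g^3 + 36*g^2 + 54*g + 27) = (g - 4)*(g + 3)*(g^3 + 7*g^2 + 15*g + 9) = (g - 4)*(g + 3)^2*(g^2 + 4*g + 3) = (g - 4)*(g + 1)*(g + 3)^2*(g + 3)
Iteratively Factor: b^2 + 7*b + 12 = (b + 3)*(b + 4)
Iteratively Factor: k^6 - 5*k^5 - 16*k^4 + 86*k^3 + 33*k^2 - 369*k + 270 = (k + 3)*(k^5 - 8*k^4 + 8*k^3 + 62*k^2 - 153*k + 90) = (k - 1)*(k + 3)*(k^4 - 7*k^3 + k^2 + 63*k - 90) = (k - 1)*(k + 3)^2*(k^3 - 10*k^2 + 31*k - 30) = (k - 3)*(k - 1)*(k + 3)^2*(k^2 - 7*k + 10) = (k - 3)*(k - 2)*(k - 1)*(k + 3)^2*(k - 5)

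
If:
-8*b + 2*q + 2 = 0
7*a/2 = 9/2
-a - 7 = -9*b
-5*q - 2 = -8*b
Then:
No Solution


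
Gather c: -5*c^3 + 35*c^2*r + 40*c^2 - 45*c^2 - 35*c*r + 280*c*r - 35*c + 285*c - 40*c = -5*c^3 + c^2*(35*r - 5) + c*(245*r + 210)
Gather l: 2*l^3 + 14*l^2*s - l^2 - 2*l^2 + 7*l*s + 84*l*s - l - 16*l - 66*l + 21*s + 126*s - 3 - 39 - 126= 2*l^3 + l^2*(14*s - 3) + l*(91*s - 83) + 147*s - 168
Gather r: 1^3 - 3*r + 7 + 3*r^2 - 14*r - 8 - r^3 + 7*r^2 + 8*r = -r^3 + 10*r^2 - 9*r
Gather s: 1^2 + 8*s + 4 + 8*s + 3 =16*s + 8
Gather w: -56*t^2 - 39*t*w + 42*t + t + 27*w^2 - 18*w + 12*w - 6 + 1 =-56*t^2 + 43*t + 27*w^2 + w*(-39*t - 6) - 5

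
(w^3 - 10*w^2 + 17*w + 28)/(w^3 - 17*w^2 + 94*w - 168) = (w + 1)/(w - 6)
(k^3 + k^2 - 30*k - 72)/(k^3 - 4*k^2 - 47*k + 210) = (k^2 + 7*k + 12)/(k^2 + 2*k - 35)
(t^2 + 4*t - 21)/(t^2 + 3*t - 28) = (t - 3)/(t - 4)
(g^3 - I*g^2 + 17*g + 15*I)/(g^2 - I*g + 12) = (g^2 - 4*I*g + 5)/(g - 4*I)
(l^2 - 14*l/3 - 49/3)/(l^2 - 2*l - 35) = (l + 7/3)/(l + 5)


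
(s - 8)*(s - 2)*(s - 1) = s^3 - 11*s^2 + 26*s - 16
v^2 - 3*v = v*(v - 3)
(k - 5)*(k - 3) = k^2 - 8*k + 15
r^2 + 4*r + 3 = (r + 1)*(r + 3)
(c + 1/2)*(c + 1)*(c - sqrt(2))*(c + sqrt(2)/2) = c^4 - sqrt(2)*c^3/2 + 3*c^3/2 - 3*sqrt(2)*c^2/4 - c^2/2 - 3*c/2 - sqrt(2)*c/4 - 1/2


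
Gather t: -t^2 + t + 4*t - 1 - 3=-t^2 + 5*t - 4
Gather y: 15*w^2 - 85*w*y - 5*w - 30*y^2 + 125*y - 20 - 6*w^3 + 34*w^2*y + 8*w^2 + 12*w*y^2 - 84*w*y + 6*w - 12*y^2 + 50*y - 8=-6*w^3 + 23*w^2 + w + y^2*(12*w - 42) + y*(34*w^2 - 169*w + 175) - 28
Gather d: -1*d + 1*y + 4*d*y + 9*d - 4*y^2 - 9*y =d*(4*y + 8) - 4*y^2 - 8*y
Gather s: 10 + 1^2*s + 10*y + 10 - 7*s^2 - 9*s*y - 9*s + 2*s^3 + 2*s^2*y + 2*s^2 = 2*s^3 + s^2*(2*y - 5) + s*(-9*y - 8) + 10*y + 20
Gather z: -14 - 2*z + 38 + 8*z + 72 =6*z + 96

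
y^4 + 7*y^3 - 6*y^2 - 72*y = y*(y - 3)*(y + 4)*(y + 6)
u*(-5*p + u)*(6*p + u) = -30*p^2*u + p*u^2 + u^3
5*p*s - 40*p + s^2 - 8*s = (5*p + s)*(s - 8)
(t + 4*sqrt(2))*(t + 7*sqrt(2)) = t^2 + 11*sqrt(2)*t + 56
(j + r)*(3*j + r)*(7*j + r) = 21*j^3 + 31*j^2*r + 11*j*r^2 + r^3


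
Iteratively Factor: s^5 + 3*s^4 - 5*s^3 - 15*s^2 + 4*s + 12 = (s - 1)*(s^4 + 4*s^3 - s^2 - 16*s - 12) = (s - 1)*(s + 1)*(s^3 + 3*s^2 - 4*s - 12) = (s - 1)*(s + 1)*(s + 3)*(s^2 - 4) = (s - 2)*(s - 1)*(s + 1)*(s + 3)*(s + 2)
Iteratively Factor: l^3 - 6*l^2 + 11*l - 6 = (l - 1)*(l^2 - 5*l + 6) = (l - 3)*(l - 1)*(l - 2)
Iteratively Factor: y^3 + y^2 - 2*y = (y - 1)*(y^2 + 2*y) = y*(y - 1)*(y + 2)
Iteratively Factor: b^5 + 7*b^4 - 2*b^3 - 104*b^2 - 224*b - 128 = (b + 4)*(b^4 + 3*b^3 - 14*b^2 - 48*b - 32) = (b - 4)*(b + 4)*(b^3 + 7*b^2 + 14*b + 8) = (b - 4)*(b + 4)^2*(b^2 + 3*b + 2) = (b - 4)*(b + 2)*(b + 4)^2*(b + 1)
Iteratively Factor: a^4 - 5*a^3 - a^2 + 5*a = (a + 1)*(a^3 - 6*a^2 + 5*a) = (a - 1)*(a + 1)*(a^2 - 5*a) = (a - 5)*(a - 1)*(a + 1)*(a)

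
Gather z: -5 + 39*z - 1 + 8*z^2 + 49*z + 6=8*z^2 + 88*z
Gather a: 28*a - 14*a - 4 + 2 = 14*a - 2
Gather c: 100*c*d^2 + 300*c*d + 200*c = c*(100*d^2 + 300*d + 200)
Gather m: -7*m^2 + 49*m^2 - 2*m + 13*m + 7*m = 42*m^2 + 18*m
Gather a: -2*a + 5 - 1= 4 - 2*a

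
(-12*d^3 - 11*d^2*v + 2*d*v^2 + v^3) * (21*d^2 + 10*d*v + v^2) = -252*d^5 - 351*d^4*v - 80*d^3*v^2 + 30*d^2*v^3 + 12*d*v^4 + v^5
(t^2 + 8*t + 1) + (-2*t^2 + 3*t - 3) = -t^2 + 11*t - 2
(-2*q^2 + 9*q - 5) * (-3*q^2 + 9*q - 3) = 6*q^4 - 45*q^3 + 102*q^2 - 72*q + 15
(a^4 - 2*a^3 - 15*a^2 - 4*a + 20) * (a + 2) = a^5 - 19*a^3 - 34*a^2 + 12*a + 40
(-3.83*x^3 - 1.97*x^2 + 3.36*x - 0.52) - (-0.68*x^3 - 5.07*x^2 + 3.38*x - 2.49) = -3.15*x^3 + 3.1*x^2 - 0.02*x + 1.97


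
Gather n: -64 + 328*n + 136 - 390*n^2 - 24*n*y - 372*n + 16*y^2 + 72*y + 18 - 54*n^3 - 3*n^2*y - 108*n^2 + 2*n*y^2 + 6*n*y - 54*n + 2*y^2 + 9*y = -54*n^3 + n^2*(-3*y - 498) + n*(2*y^2 - 18*y - 98) + 18*y^2 + 81*y + 90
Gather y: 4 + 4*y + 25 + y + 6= 5*y + 35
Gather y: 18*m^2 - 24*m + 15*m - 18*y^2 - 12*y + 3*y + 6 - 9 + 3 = 18*m^2 - 9*m - 18*y^2 - 9*y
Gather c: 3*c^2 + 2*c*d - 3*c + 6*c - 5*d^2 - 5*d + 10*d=3*c^2 + c*(2*d + 3) - 5*d^2 + 5*d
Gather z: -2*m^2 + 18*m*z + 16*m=-2*m^2 + 18*m*z + 16*m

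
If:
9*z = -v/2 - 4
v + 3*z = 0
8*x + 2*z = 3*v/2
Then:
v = 8/5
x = 13/30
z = -8/15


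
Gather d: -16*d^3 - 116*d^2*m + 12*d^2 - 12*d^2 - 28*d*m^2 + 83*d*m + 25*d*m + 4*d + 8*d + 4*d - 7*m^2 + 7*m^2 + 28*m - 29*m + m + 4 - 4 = -16*d^3 - 116*d^2*m + d*(-28*m^2 + 108*m + 16)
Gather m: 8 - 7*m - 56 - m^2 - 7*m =-m^2 - 14*m - 48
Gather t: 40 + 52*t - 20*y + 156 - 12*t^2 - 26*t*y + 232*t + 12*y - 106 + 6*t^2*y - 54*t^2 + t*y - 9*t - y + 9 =t^2*(6*y - 66) + t*(275 - 25*y) - 9*y + 99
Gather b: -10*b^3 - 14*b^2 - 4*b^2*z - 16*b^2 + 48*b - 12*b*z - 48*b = -10*b^3 + b^2*(-4*z - 30) - 12*b*z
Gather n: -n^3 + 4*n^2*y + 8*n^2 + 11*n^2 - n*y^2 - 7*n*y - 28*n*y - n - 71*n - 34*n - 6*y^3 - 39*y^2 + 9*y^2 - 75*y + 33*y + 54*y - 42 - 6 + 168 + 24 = -n^3 + n^2*(4*y + 19) + n*(-y^2 - 35*y - 106) - 6*y^3 - 30*y^2 + 12*y + 144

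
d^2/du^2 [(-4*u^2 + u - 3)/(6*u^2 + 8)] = (9*u^3 + 63*u^2 - 36*u - 28)/(27*u^6 + 108*u^4 + 144*u^2 + 64)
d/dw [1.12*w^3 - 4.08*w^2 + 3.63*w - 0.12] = 3.36*w^2 - 8.16*w + 3.63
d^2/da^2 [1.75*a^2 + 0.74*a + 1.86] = 3.50000000000000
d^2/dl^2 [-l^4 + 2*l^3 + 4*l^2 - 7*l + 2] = -12*l^2 + 12*l + 8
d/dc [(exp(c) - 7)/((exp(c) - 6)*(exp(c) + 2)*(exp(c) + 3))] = 2*(-exp(3*c) + 11*exp(2*c) - 7*exp(c) - 102)*exp(c)/(exp(6*c) - 2*exp(5*c) - 47*exp(4*c) - 24*exp(3*c) + 648*exp(2*c) + 1728*exp(c) + 1296)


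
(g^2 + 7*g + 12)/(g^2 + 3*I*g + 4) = (g^2 + 7*g + 12)/(g^2 + 3*I*g + 4)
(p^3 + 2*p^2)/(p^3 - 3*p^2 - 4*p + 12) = p^2/(p^2 - 5*p + 6)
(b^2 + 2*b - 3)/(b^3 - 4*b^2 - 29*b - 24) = (b - 1)/(b^2 - 7*b - 8)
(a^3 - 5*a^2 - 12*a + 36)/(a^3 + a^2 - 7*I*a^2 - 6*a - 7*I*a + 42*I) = (a - 6)/(a - 7*I)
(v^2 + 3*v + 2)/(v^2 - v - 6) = (v + 1)/(v - 3)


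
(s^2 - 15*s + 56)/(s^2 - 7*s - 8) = (s - 7)/(s + 1)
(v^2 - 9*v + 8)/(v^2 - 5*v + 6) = (v^2 - 9*v + 8)/(v^2 - 5*v + 6)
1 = 1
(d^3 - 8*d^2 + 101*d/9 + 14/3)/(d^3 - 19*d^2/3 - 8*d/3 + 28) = (d + 1/3)/(d + 2)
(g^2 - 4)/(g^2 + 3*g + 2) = (g - 2)/(g + 1)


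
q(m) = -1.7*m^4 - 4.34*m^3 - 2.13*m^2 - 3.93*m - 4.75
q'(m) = -6.8*m^3 - 13.02*m^2 - 4.26*m - 3.93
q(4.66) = -1310.17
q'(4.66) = -994.64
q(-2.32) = -2.15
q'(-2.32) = 20.79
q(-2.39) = -3.74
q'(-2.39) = 24.71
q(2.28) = -122.16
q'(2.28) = -161.92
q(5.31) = -2087.00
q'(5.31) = -1411.77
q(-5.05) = -585.93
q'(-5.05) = 561.30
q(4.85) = -1509.66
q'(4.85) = -1106.63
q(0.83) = -12.77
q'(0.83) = -20.32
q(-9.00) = -8131.75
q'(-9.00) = 3936.99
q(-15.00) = -71840.05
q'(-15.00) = 20080.47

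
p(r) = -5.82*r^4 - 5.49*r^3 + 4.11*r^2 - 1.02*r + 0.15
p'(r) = -23.28*r^3 - 16.47*r^2 + 8.22*r - 1.02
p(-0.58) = 2.54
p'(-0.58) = -6.79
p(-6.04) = -6379.91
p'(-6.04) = 4478.20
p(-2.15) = -48.46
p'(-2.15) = 136.54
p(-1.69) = -7.36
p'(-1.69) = 50.42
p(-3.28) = -432.18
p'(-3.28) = 616.32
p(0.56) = -0.67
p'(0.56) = -5.67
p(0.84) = -3.96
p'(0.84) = -19.53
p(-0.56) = 2.40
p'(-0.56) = -6.70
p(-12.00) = -110592.57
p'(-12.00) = 37756.50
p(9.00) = -41863.35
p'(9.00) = -18232.23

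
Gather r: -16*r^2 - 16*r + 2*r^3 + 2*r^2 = 2*r^3 - 14*r^2 - 16*r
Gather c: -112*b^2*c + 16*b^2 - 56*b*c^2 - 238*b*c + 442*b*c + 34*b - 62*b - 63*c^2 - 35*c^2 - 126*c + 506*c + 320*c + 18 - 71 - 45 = 16*b^2 - 28*b + c^2*(-56*b - 98) + c*(-112*b^2 + 204*b + 700) - 98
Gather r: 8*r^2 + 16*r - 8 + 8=8*r^2 + 16*r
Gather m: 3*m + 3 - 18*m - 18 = -15*m - 15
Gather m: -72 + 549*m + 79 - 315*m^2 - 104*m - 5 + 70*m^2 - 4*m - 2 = -245*m^2 + 441*m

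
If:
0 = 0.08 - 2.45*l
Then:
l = 0.03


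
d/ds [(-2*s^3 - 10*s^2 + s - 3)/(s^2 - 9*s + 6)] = (-2*s^4 + 36*s^3 + 53*s^2 - 114*s - 21)/(s^4 - 18*s^3 + 93*s^2 - 108*s + 36)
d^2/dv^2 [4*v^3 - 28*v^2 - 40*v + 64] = 24*v - 56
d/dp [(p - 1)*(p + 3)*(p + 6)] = 3*p^2 + 16*p + 9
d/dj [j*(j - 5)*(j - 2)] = 3*j^2 - 14*j + 10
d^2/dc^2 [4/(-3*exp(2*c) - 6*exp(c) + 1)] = 24*(-12*(exp(c) + 1)^2*exp(c) + (2*exp(c) + 1)*(3*exp(2*c) + 6*exp(c) - 1))*exp(c)/(3*exp(2*c) + 6*exp(c) - 1)^3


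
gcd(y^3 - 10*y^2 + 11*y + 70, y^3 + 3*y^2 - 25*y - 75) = y - 5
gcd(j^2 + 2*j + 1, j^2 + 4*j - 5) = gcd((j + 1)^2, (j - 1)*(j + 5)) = 1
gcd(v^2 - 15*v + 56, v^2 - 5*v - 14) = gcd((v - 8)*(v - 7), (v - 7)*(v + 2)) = v - 7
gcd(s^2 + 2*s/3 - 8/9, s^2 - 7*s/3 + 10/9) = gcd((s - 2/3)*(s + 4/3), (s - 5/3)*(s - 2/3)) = s - 2/3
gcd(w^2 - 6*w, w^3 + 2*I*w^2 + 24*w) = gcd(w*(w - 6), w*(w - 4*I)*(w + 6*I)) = w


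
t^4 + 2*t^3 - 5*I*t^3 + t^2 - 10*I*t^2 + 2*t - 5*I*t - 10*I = (t + 2)*(t - 5*I)*(t - I)*(t + I)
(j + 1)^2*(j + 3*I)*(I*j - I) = I*j^4 - 3*j^3 + I*j^3 - 3*j^2 - I*j^2 + 3*j - I*j + 3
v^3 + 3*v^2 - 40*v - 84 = (v - 6)*(v + 2)*(v + 7)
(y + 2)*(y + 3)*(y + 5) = y^3 + 10*y^2 + 31*y + 30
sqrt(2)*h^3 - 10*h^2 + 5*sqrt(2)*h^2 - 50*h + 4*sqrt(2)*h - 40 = (h + 4)*(h - 5*sqrt(2))*(sqrt(2)*h + sqrt(2))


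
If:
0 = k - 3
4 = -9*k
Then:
No Solution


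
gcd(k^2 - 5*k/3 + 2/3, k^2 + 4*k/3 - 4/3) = k - 2/3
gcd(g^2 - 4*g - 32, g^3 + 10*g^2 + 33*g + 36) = g + 4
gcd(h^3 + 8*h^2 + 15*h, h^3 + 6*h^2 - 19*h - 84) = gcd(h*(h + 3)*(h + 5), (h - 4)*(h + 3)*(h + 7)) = h + 3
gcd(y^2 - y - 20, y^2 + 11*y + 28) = y + 4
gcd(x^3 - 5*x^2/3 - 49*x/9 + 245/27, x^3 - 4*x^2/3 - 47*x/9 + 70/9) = x^2 + 2*x/3 - 35/9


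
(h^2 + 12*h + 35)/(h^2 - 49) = (h + 5)/(h - 7)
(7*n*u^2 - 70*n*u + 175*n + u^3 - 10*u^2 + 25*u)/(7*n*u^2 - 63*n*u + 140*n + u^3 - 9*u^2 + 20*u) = (u - 5)/(u - 4)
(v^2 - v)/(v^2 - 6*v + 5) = v/(v - 5)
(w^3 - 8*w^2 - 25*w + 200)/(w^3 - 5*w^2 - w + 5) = (w^2 - 3*w - 40)/(w^2 - 1)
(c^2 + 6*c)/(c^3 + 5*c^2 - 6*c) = 1/(c - 1)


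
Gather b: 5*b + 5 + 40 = 5*b + 45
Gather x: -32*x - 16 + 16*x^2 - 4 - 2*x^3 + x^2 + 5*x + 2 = -2*x^3 + 17*x^2 - 27*x - 18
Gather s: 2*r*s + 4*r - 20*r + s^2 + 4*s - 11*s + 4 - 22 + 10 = -16*r + s^2 + s*(2*r - 7) - 8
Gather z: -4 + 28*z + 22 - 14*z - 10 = 14*z + 8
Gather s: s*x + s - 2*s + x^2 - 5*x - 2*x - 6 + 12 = s*(x - 1) + x^2 - 7*x + 6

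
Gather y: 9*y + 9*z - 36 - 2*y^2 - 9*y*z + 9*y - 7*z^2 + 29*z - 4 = -2*y^2 + y*(18 - 9*z) - 7*z^2 + 38*z - 40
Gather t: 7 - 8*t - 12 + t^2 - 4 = t^2 - 8*t - 9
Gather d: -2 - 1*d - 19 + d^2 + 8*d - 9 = d^2 + 7*d - 30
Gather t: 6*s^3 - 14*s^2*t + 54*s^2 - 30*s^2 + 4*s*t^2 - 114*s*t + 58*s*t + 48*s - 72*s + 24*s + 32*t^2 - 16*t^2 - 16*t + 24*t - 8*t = 6*s^3 + 24*s^2 + t^2*(4*s + 16) + t*(-14*s^2 - 56*s)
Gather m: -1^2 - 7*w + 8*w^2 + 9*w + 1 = 8*w^2 + 2*w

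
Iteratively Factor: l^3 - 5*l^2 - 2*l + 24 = (l + 2)*(l^2 - 7*l + 12) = (l - 3)*(l + 2)*(l - 4)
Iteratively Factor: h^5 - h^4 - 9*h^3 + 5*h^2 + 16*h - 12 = (h + 2)*(h^4 - 3*h^3 - 3*h^2 + 11*h - 6) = (h + 2)^2*(h^3 - 5*h^2 + 7*h - 3) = (h - 1)*(h + 2)^2*(h^2 - 4*h + 3) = (h - 3)*(h - 1)*(h + 2)^2*(h - 1)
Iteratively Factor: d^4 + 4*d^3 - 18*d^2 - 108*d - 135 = (d - 5)*(d^3 + 9*d^2 + 27*d + 27) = (d - 5)*(d + 3)*(d^2 + 6*d + 9) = (d - 5)*(d + 3)^2*(d + 3)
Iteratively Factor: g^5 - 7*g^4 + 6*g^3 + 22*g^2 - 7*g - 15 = (g + 1)*(g^4 - 8*g^3 + 14*g^2 + 8*g - 15) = (g - 1)*(g + 1)*(g^3 - 7*g^2 + 7*g + 15) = (g - 5)*(g - 1)*(g + 1)*(g^2 - 2*g - 3) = (g - 5)*(g - 1)*(g + 1)^2*(g - 3)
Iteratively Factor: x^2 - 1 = (x + 1)*(x - 1)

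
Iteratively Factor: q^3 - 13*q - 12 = (q - 4)*(q^2 + 4*q + 3) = (q - 4)*(q + 1)*(q + 3)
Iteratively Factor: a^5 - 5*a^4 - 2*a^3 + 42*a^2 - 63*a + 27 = (a - 1)*(a^4 - 4*a^3 - 6*a^2 + 36*a - 27) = (a - 3)*(a - 1)*(a^3 - a^2 - 9*a + 9) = (a - 3)*(a - 1)^2*(a^2 - 9) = (a - 3)*(a - 1)^2*(a + 3)*(a - 3)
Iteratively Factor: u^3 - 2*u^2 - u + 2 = (u - 1)*(u^2 - u - 2) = (u - 1)*(u + 1)*(u - 2)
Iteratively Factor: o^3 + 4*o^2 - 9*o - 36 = (o + 3)*(o^2 + o - 12) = (o + 3)*(o + 4)*(o - 3)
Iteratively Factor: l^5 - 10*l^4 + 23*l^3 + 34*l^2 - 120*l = (l - 3)*(l^4 - 7*l^3 + 2*l^2 + 40*l) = (l - 4)*(l - 3)*(l^3 - 3*l^2 - 10*l) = (l - 5)*(l - 4)*(l - 3)*(l^2 + 2*l) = (l - 5)*(l - 4)*(l - 3)*(l + 2)*(l)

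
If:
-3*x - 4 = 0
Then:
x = -4/3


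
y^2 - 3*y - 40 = (y - 8)*(y + 5)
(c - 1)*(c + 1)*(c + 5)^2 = c^4 + 10*c^3 + 24*c^2 - 10*c - 25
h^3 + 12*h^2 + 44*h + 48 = (h + 2)*(h + 4)*(h + 6)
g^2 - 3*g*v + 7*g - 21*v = (g + 7)*(g - 3*v)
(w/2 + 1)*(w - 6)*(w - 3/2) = w^3/2 - 11*w^2/4 - 3*w + 9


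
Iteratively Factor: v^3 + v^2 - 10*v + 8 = (v + 4)*(v^2 - 3*v + 2) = (v - 1)*(v + 4)*(v - 2)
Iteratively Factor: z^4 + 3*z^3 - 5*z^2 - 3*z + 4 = (z - 1)*(z^3 + 4*z^2 - z - 4) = (z - 1)*(z + 1)*(z^2 + 3*z - 4) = (z - 1)*(z + 1)*(z + 4)*(z - 1)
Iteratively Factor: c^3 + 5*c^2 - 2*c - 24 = (c - 2)*(c^2 + 7*c + 12) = (c - 2)*(c + 4)*(c + 3)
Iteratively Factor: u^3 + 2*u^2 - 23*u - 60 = (u - 5)*(u^2 + 7*u + 12) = (u - 5)*(u + 4)*(u + 3)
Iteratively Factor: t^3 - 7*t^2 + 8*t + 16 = (t - 4)*(t^2 - 3*t - 4) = (t - 4)^2*(t + 1)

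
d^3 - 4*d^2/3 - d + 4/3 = (d - 4/3)*(d - 1)*(d + 1)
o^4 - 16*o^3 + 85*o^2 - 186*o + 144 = (o - 8)*(o - 3)^2*(o - 2)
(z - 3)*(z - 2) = z^2 - 5*z + 6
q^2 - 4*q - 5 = (q - 5)*(q + 1)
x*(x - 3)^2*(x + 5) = x^4 - x^3 - 21*x^2 + 45*x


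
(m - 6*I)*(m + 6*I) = m^2 + 36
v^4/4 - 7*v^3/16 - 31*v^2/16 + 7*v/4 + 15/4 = (v/4 + 1/2)*(v - 3)*(v - 2)*(v + 5/4)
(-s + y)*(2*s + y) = -2*s^2 + s*y + y^2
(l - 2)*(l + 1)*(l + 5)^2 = l^4 + 9*l^3 + 13*l^2 - 45*l - 50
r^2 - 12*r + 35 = (r - 7)*(r - 5)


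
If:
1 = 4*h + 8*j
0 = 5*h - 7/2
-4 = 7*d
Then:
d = -4/7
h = 7/10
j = -9/40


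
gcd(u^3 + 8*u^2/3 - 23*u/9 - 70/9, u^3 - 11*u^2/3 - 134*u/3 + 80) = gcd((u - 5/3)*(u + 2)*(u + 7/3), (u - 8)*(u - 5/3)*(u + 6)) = u - 5/3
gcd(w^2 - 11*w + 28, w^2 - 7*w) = w - 7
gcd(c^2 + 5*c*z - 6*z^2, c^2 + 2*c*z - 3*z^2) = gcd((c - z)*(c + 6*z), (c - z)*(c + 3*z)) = -c + z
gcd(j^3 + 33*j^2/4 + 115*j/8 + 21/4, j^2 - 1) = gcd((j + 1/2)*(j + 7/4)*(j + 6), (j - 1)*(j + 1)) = 1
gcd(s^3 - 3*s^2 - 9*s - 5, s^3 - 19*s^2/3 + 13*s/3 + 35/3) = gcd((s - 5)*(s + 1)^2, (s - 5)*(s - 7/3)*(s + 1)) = s^2 - 4*s - 5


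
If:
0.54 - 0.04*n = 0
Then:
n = 13.50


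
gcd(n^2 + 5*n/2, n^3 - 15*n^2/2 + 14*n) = n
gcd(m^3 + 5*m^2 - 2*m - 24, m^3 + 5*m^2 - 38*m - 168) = m + 4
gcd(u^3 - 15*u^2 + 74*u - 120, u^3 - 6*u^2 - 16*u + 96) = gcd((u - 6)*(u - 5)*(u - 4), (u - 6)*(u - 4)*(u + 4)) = u^2 - 10*u + 24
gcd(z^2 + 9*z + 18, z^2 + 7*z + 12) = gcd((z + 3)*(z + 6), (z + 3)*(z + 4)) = z + 3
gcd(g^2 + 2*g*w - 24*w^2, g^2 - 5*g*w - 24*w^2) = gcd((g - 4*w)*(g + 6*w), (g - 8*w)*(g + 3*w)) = 1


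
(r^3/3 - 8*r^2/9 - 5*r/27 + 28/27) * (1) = r^3/3 - 8*r^2/9 - 5*r/27 + 28/27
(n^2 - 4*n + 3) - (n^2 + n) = 3 - 5*n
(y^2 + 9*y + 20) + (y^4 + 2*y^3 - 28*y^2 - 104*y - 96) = y^4 + 2*y^3 - 27*y^2 - 95*y - 76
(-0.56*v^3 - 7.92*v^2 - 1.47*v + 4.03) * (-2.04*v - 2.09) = 1.1424*v^4 + 17.3272*v^3 + 19.5516*v^2 - 5.1489*v - 8.4227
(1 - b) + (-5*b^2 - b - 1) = -5*b^2 - 2*b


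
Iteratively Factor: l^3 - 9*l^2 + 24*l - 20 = (l - 2)*(l^2 - 7*l + 10) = (l - 2)^2*(l - 5)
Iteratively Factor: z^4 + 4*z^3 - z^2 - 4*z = (z)*(z^3 + 4*z^2 - z - 4) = z*(z + 1)*(z^2 + 3*z - 4) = z*(z - 1)*(z + 1)*(z + 4)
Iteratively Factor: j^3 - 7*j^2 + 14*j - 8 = (j - 1)*(j^2 - 6*j + 8) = (j - 2)*(j - 1)*(j - 4)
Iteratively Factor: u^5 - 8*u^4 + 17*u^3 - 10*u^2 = (u)*(u^4 - 8*u^3 + 17*u^2 - 10*u) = u*(u - 1)*(u^3 - 7*u^2 + 10*u) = u*(u - 5)*(u - 1)*(u^2 - 2*u) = u^2*(u - 5)*(u - 1)*(u - 2)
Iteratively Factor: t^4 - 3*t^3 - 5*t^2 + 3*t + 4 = (t - 1)*(t^3 - 2*t^2 - 7*t - 4) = (t - 4)*(t - 1)*(t^2 + 2*t + 1) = (t - 4)*(t - 1)*(t + 1)*(t + 1)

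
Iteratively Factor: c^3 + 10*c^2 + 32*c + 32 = (c + 2)*(c^2 + 8*c + 16) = (c + 2)*(c + 4)*(c + 4)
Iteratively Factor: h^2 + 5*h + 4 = (h + 4)*(h + 1)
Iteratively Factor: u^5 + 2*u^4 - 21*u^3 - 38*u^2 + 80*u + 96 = (u + 1)*(u^4 + u^3 - 22*u^2 - 16*u + 96) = (u - 4)*(u + 1)*(u^3 + 5*u^2 - 2*u - 24) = (u - 4)*(u + 1)*(u + 4)*(u^2 + u - 6) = (u - 4)*(u + 1)*(u + 3)*(u + 4)*(u - 2)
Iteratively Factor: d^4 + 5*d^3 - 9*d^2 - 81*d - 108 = (d + 3)*(d^3 + 2*d^2 - 15*d - 36) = (d + 3)^2*(d^2 - d - 12) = (d - 4)*(d + 3)^2*(d + 3)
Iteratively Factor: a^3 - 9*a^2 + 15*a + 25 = (a - 5)*(a^2 - 4*a - 5) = (a - 5)*(a + 1)*(a - 5)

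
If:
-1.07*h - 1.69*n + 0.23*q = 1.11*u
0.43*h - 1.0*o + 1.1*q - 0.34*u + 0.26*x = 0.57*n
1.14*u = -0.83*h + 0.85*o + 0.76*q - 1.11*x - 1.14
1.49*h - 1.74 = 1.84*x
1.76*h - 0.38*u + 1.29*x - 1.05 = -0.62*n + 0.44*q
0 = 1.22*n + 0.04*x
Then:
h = 0.73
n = 0.01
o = 0.56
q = 0.10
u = -0.70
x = -0.36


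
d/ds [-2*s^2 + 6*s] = 6 - 4*s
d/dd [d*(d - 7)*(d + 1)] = 3*d^2 - 12*d - 7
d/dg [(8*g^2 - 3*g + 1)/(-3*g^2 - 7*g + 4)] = 5*(-13*g^2 + 14*g - 1)/(9*g^4 + 42*g^3 + 25*g^2 - 56*g + 16)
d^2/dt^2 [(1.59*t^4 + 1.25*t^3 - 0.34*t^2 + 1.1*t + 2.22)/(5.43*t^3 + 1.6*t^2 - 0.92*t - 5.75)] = (-2.27373675443232e-13*t^7 - 17.7429240000001*t^6 + 515.88711*t^5 + 1221.271668*t^4 + 335.29362*t^3 + 1031.434308*t^2 + 704.96541*t + 10.485516)/(160.103007*t^9 + 141.52752*t^8 - 39.675924*t^7 - 552.476285*t^6 - 293.013744*t^5 + 132.25092*t^4 + 588.593437*t^3 + 144.0996*t^2 - 91.2525*t - 190.109375)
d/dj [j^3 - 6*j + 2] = 3*j^2 - 6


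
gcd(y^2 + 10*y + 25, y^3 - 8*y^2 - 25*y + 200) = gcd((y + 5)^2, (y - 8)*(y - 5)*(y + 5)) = y + 5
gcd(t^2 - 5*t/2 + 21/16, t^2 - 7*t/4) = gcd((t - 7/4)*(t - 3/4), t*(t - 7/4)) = t - 7/4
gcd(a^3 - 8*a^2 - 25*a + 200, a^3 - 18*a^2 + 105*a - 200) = a^2 - 13*a + 40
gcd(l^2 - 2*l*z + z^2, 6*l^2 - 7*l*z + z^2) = -l + z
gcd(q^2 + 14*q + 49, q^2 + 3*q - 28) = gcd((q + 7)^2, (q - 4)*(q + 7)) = q + 7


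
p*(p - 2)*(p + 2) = p^3 - 4*p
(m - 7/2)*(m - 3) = m^2 - 13*m/2 + 21/2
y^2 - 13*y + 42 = (y - 7)*(y - 6)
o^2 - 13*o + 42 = (o - 7)*(o - 6)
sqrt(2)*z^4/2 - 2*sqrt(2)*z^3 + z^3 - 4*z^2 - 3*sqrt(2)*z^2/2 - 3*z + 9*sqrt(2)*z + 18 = (z - 3)^2*(z + 2)*(sqrt(2)*z/2 + 1)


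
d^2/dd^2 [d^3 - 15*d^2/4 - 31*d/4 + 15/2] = 6*d - 15/2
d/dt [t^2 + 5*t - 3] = 2*t + 5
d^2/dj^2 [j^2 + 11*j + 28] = 2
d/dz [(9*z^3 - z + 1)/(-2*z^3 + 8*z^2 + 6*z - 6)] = z*(18*z^3 + 26*z^2 - 37*z - 4)/(z^6 - 8*z^5 + 10*z^4 + 30*z^3 - 15*z^2 - 18*z + 9)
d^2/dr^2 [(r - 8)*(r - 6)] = 2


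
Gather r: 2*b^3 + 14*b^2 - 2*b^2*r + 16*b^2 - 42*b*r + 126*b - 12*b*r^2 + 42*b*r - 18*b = 2*b^3 - 2*b^2*r + 30*b^2 - 12*b*r^2 + 108*b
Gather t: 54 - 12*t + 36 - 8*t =90 - 20*t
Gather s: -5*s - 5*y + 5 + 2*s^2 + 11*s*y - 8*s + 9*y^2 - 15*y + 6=2*s^2 + s*(11*y - 13) + 9*y^2 - 20*y + 11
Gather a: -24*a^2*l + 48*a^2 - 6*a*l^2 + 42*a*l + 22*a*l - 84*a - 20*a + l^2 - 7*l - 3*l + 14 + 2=a^2*(48 - 24*l) + a*(-6*l^2 + 64*l - 104) + l^2 - 10*l + 16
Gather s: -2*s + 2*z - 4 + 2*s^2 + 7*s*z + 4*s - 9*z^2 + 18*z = 2*s^2 + s*(7*z + 2) - 9*z^2 + 20*z - 4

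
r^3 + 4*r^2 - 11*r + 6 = (r - 1)^2*(r + 6)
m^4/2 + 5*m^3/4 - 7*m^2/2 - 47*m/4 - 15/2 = (m - 3)*(m + 5/2)*(sqrt(2)*m/2 + sqrt(2)/2)*(sqrt(2)*m/2 + sqrt(2))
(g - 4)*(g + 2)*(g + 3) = g^3 + g^2 - 14*g - 24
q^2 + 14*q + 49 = (q + 7)^2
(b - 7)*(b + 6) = b^2 - b - 42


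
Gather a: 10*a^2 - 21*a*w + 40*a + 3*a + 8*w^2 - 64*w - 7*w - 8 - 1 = 10*a^2 + a*(43 - 21*w) + 8*w^2 - 71*w - 9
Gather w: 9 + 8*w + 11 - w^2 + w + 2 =-w^2 + 9*w + 22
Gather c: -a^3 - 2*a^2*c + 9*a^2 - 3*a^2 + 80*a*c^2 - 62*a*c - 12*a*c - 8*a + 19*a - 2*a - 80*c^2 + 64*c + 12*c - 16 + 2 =-a^3 + 6*a^2 + 9*a + c^2*(80*a - 80) + c*(-2*a^2 - 74*a + 76) - 14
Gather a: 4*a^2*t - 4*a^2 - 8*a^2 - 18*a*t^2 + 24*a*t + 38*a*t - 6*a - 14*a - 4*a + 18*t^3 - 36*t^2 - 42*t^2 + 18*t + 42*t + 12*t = a^2*(4*t - 12) + a*(-18*t^2 + 62*t - 24) + 18*t^3 - 78*t^2 + 72*t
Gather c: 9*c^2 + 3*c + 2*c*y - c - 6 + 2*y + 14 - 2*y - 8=9*c^2 + c*(2*y + 2)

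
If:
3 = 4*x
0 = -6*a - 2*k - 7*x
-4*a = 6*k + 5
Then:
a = -43/56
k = -9/28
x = 3/4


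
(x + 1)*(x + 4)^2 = x^3 + 9*x^2 + 24*x + 16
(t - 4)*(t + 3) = t^2 - t - 12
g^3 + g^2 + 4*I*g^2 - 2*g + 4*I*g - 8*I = (g - 1)*(g + 2)*(g + 4*I)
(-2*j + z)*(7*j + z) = -14*j^2 + 5*j*z + z^2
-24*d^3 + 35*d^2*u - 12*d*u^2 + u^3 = (-8*d + u)*(-3*d + u)*(-d + u)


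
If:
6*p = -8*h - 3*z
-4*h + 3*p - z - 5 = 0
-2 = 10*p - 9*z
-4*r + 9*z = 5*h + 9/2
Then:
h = -225/236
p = 44/59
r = 2295/944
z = 62/59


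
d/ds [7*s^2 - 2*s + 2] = 14*s - 2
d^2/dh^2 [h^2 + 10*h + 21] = 2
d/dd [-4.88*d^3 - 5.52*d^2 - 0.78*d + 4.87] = -14.64*d^2 - 11.04*d - 0.78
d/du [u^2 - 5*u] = 2*u - 5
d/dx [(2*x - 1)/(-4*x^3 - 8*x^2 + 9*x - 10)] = (16*x^3 + 4*x^2 - 16*x - 11)/(16*x^6 + 64*x^5 - 8*x^4 - 64*x^3 + 241*x^2 - 180*x + 100)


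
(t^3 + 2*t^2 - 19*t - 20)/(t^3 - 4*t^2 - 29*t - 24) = (t^2 + t - 20)/(t^2 - 5*t - 24)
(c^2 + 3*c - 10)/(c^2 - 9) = (c^2 + 3*c - 10)/(c^2 - 9)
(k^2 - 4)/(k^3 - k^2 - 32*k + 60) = (k + 2)/(k^2 + k - 30)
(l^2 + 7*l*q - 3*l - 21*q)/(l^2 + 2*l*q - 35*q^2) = (3 - l)/(-l + 5*q)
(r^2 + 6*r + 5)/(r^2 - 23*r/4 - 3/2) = 4*(r^2 + 6*r + 5)/(4*r^2 - 23*r - 6)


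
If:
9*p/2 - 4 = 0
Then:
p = 8/9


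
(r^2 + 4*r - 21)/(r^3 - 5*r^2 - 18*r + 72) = (r + 7)/(r^2 - 2*r - 24)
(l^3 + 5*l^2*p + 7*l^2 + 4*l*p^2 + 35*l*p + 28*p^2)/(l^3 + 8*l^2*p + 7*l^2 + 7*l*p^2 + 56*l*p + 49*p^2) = (l + 4*p)/(l + 7*p)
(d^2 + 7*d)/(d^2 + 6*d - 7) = d/(d - 1)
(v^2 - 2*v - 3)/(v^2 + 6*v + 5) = (v - 3)/(v + 5)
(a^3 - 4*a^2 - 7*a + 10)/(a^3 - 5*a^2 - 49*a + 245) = (a^2 + a - 2)/(a^2 - 49)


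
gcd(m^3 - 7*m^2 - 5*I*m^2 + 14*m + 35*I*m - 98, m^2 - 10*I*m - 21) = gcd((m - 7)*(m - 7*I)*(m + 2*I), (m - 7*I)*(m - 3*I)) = m - 7*I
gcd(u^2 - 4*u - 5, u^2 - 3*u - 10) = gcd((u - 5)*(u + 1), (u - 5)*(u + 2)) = u - 5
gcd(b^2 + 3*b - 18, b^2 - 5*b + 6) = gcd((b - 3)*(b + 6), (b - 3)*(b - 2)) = b - 3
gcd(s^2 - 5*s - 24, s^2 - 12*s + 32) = s - 8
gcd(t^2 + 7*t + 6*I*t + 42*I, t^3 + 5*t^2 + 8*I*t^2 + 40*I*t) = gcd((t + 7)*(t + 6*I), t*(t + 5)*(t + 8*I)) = 1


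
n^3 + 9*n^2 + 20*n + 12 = (n + 1)*(n + 2)*(n + 6)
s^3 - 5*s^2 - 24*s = s*(s - 8)*(s + 3)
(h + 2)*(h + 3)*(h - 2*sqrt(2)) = h^3 - 2*sqrt(2)*h^2 + 5*h^2 - 10*sqrt(2)*h + 6*h - 12*sqrt(2)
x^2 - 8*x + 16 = (x - 4)^2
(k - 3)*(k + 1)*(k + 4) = k^3 + 2*k^2 - 11*k - 12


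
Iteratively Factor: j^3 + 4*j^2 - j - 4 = (j + 1)*(j^2 + 3*j - 4) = (j + 1)*(j + 4)*(j - 1)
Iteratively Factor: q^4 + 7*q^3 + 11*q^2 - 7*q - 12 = (q + 1)*(q^3 + 6*q^2 + 5*q - 12) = (q + 1)*(q + 3)*(q^2 + 3*q - 4) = (q - 1)*(q + 1)*(q + 3)*(q + 4)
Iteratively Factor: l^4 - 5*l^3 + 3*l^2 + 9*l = (l - 3)*(l^3 - 2*l^2 - 3*l) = (l - 3)*(l + 1)*(l^2 - 3*l) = (l - 3)^2*(l + 1)*(l)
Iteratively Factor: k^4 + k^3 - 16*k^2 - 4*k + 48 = (k - 2)*(k^3 + 3*k^2 - 10*k - 24) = (k - 3)*(k - 2)*(k^2 + 6*k + 8) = (k - 3)*(k - 2)*(k + 2)*(k + 4)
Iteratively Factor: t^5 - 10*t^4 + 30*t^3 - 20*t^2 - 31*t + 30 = (t - 3)*(t^4 - 7*t^3 + 9*t^2 + 7*t - 10) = (t - 5)*(t - 3)*(t^3 - 2*t^2 - t + 2) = (t - 5)*(t - 3)*(t + 1)*(t^2 - 3*t + 2) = (t - 5)*(t - 3)*(t - 1)*(t + 1)*(t - 2)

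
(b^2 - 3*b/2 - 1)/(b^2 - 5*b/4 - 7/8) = 4*(b - 2)/(4*b - 7)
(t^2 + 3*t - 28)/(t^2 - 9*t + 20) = (t + 7)/(t - 5)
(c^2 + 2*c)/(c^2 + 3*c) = (c + 2)/(c + 3)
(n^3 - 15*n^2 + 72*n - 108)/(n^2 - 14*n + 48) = (n^2 - 9*n + 18)/(n - 8)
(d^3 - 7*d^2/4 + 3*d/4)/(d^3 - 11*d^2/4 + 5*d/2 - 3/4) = d/(d - 1)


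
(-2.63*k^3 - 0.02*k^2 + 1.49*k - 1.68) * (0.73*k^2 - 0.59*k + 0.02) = -1.9199*k^5 + 1.5371*k^4 + 1.0469*k^3 - 2.1059*k^2 + 1.021*k - 0.0336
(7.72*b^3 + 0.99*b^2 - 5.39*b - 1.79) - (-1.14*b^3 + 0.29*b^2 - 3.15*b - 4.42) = 8.86*b^3 + 0.7*b^2 - 2.24*b + 2.63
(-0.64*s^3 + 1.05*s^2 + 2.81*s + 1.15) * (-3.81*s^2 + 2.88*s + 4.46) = 2.4384*s^5 - 5.8437*s^4 - 10.5365*s^3 + 8.3943*s^2 + 15.8446*s + 5.129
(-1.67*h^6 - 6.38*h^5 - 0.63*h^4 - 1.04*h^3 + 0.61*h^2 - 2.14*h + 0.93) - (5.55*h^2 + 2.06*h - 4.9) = -1.67*h^6 - 6.38*h^5 - 0.63*h^4 - 1.04*h^3 - 4.94*h^2 - 4.2*h + 5.83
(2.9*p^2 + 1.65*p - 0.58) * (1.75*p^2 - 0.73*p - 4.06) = 5.075*p^4 + 0.7705*p^3 - 13.9935*p^2 - 6.2756*p + 2.3548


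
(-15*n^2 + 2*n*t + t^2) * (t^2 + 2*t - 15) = -15*n^2*t^2 - 30*n^2*t + 225*n^2 + 2*n*t^3 + 4*n*t^2 - 30*n*t + t^4 + 2*t^3 - 15*t^2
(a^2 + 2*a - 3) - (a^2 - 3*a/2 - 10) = 7*a/2 + 7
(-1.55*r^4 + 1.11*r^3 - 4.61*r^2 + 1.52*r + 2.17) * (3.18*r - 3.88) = -4.929*r^5 + 9.5438*r^4 - 18.9666*r^3 + 22.7204*r^2 + 1.003*r - 8.4196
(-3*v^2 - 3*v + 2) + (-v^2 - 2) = -4*v^2 - 3*v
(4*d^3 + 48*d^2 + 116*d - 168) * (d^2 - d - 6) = 4*d^5 + 44*d^4 + 44*d^3 - 572*d^2 - 528*d + 1008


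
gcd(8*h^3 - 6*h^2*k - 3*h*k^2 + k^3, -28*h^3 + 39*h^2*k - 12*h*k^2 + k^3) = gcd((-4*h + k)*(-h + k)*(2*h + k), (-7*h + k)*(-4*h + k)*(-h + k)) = 4*h^2 - 5*h*k + k^2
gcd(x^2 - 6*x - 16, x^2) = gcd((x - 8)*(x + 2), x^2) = 1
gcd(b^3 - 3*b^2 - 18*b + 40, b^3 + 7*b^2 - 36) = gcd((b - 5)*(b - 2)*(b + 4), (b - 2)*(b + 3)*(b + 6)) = b - 2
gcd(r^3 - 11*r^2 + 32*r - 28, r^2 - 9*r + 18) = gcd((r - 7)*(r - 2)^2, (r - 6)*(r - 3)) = 1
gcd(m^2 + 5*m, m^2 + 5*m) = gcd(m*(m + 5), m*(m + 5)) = m^2 + 5*m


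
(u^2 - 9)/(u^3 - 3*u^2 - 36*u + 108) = (u + 3)/(u^2 - 36)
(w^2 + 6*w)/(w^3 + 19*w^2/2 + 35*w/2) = 2*(w + 6)/(2*w^2 + 19*w + 35)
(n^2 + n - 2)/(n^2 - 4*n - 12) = (n - 1)/(n - 6)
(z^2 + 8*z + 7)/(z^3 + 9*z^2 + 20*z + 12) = (z + 7)/(z^2 + 8*z + 12)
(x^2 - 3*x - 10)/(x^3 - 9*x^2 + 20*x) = (x + 2)/(x*(x - 4))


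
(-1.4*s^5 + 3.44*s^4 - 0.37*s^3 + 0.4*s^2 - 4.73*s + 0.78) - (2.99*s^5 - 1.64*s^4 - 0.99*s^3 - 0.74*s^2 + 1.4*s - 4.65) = -4.39*s^5 + 5.08*s^4 + 0.62*s^3 + 1.14*s^2 - 6.13*s + 5.43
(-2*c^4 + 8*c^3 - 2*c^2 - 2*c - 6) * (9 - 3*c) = 6*c^5 - 42*c^4 + 78*c^3 - 12*c^2 - 54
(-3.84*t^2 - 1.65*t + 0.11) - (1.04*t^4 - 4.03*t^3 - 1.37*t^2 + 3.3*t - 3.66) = -1.04*t^4 + 4.03*t^3 - 2.47*t^2 - 4.95*t + 3.77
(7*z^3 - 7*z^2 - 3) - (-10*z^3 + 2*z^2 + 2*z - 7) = 17*z^3 - 9*z^2 - 2*z + 4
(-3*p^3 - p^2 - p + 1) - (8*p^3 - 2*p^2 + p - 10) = -11*p^3 + p^2 - 2*p + 11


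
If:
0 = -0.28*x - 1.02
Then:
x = -3.64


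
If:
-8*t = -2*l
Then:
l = 4*t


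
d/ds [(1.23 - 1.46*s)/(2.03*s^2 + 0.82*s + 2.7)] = (2.9638*s^2 - 4.9938*s - 4.9506)/(4.1209*s^4 + 3.3292*s^3 + 11.6344*s^2 + 4.428*s + 7.29)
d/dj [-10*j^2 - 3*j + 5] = -20*j - 3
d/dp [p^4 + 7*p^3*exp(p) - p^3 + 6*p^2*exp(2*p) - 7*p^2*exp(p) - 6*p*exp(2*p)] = 7*p^3*exp(p) + 4*p^3 + 12*p^2*exp(2*p) + 14*p^2*exp(p) - 3*p^2 - 14*p*exp(p) - 6*exp(2*p)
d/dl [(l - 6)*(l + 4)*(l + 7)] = 3*l^2 + 10*l - 38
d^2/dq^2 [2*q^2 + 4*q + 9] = 4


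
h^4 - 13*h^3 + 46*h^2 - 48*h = h*(h - 8)*(h - 3)*(h - 2)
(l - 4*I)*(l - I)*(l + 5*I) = l^3 + 21*l - 20*I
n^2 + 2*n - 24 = (n - 4)*(n + 6)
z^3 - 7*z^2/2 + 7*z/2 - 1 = (z - 2)*(z - 1)*(z - 1/2)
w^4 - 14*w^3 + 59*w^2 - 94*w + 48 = (w - 8)*(w - 3)*(w - 2)*(w - 1)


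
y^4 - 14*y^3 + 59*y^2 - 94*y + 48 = (y - 8)*(y - 3)*(y - 2)*(y - 1)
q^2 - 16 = (q - 4)*(q + 4)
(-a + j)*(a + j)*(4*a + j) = -4*a^3 - a^2*j + 4*a*j^2 + j^3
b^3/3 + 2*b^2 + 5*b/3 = b*(b/3 + 1/3)*(b + 5)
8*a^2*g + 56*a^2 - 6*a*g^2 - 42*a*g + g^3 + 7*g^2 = (-4*a + g)*(-2*a + g)*(g + 7)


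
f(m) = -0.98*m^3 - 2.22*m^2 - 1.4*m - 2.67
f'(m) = -2.94*m^2 - 4.44*m - 1.4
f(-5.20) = 82.38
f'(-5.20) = -57.81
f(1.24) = -9.69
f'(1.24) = -11.43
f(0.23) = -3.12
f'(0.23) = -2.58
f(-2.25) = 0.40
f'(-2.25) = -6.29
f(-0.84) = -2.48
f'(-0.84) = 0.26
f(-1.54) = -2.20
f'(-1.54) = -1.53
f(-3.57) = 18.62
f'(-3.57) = -23.02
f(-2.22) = 0.22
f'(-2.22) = -6.03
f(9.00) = -909.51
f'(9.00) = -279.50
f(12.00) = -2032.59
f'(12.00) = -478.04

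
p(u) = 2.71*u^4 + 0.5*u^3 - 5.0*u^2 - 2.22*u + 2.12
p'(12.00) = 18825.30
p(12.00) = 56314.04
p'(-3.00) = -251.40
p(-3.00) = 169.79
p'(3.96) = 654.86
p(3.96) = 612.39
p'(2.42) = 135.99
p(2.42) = 67.50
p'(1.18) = 5.88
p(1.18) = -1.39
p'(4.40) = 906.21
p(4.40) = 953.88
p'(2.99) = 271.05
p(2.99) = 180.74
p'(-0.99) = -1.37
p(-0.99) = 1.54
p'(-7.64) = -4672.30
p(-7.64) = 8737.26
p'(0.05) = -2.71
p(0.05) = 2.00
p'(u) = 10.84*u^3 + 1.5*u^2 - 10.0*u - 2.22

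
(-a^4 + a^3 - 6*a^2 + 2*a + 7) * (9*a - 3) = -9*a^5 + 12*a^4 - 57*a^3 + 36*a^2 + 57*a - 21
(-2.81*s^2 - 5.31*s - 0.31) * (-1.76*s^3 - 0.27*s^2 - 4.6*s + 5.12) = 4.9456*s^5 + 10.1043*s^4 + 14.9053*s^3 + 10.1225*s^2 - 25.7612*s - 1.5872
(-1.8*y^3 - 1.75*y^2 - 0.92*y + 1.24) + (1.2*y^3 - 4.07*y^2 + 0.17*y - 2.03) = -0.6*y^3 - 5.82*y^2 - 0.75*y - 0.79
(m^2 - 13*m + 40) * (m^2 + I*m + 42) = m^4 - 13*m^3 + I*m^3 + 82*m^2 - 13*I*m^2 - 546*m + 40*I*m + 1680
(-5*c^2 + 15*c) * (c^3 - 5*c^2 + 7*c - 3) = -5*c^5 + 40*c^4 - 110*c^3 + 120*c^2 - 45*c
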